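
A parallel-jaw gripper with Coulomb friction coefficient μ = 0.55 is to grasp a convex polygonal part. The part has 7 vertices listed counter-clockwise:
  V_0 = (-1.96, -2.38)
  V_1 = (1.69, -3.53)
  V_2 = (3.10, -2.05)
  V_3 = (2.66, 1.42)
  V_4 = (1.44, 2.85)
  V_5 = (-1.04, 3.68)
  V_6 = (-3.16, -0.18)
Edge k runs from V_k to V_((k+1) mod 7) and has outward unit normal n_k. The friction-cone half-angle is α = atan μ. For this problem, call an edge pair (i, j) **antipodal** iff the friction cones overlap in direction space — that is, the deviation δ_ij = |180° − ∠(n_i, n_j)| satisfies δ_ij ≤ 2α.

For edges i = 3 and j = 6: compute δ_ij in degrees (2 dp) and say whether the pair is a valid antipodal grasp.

α = atan 0.55 = 28.81°;  2α = 57.62°
edge 3: e_3 = (-1.22, +1.43);  n_3 = (+0.7608, +0.6490)
edge 6: e_6 = (+1.20, -2.20);  n_6 = (-0.8779, -0.4789)
∠(n_3, n_6) = 168.14°
δ = |180° − 168.14°| = 11.86°
11.86° ≤ 2α = 57.62°  →  valid

δ = 11.86°, valid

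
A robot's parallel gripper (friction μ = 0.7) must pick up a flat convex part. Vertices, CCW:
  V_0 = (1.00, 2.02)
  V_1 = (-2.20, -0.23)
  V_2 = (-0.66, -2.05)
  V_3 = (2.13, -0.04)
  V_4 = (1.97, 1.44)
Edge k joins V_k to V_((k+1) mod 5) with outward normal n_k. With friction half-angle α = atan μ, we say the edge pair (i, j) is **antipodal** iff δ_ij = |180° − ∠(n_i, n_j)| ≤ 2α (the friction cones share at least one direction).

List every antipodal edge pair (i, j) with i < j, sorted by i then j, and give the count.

α = atan 0.7 = 34.99°;  2α = 69.98°
n_0 = (-0.5752, +0.8180)
n_1 = (-0.7634, -0.6459)
n_2 = (+0.5845, -0.8114)
n_3 = (+0.9942, +0.1075)
n_4 = (+0.5132, +0.8583)
  (0,1): δ = 84.88°  ·
  (0,2): δ = 0.66°  ✓
  (0,3): δ = 61.06°  ✓
  (0,4): δ = 114.01°  ·
  (1,2): δ = 94.47°  ·
  (1,3): δ = 34.07°  ✓
  (1,4): δ = 18.89°  ✓
  (2,3): δ = 119.60°  ·
  (2,4): δ = 66.65°  ✓
  (3,4): δ = 127.05°  ·
antipodal pairs: 5

count = 5; pairs: (0,2), (0,3), (1,3), (1,4), (2,4)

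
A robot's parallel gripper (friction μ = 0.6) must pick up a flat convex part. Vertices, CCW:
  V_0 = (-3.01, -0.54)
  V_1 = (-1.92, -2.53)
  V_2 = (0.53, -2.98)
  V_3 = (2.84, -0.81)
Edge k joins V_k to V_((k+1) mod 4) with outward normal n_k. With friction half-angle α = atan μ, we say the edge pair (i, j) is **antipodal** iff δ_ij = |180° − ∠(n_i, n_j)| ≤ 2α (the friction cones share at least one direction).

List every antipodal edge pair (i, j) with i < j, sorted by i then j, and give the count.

α = atan 0.6 = 30.96°;  2α = 61.93°
n_0 = (-0.8771, -0.4804)
n_1 = (-0.1807, -0.9835)
n_2 = (+0.6847, -0.7288)
n_3 = (+0.0461, +0.9989)
  (0,1): δ = 129.12°  ·
  (0,2): δ = 75.50°  ·
  (0,3): δ = 58.65°  ✓
  (1,2): δ = 126.38°  ·
  (1,3): δ = 7.77°  ✓
  (2,3): δ = 45.85°  ✓
antipodal pairs: 3

count = 3; pairs: (0,3), (1,3), (2,3)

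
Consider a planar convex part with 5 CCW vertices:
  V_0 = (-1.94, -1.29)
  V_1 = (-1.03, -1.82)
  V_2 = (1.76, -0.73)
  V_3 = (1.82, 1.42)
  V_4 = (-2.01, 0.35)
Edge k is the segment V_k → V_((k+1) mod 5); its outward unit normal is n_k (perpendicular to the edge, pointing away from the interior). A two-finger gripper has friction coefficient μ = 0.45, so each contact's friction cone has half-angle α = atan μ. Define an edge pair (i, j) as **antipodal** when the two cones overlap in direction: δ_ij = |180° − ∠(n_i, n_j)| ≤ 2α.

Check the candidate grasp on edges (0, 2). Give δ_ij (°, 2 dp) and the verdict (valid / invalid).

δ = 61.38°, invalid

α = atan 0.45 = 24.23°;  2α = 48.46°
edge 0: e_0 = (+0.91, -0.53);  n_0 = (-0.5033, -0.8641)
edge 2: e_2 = (+0.06, +2.15);  n_2 = (+0.9996, -0.0279)
∠(n_0, n_2) = 118.62°
δ = |180° − 118.62°| = 61.38°
61.38° > 2α = 48.46°  →  invalid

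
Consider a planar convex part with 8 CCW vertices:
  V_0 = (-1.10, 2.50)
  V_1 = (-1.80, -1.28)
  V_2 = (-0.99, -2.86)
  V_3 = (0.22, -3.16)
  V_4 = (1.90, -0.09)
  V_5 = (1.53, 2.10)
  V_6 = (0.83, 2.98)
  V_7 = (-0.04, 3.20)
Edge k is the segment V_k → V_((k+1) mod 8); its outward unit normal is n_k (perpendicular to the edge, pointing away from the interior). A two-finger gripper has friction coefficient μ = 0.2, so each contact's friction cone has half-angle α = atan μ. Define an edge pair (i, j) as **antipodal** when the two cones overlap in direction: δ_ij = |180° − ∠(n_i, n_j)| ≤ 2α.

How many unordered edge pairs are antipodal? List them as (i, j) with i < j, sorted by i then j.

count = 5; pairs: (0,3), (0,4), (1,4), (1,5), (2,6)

α = atan 0.2 = 11.31°;  2α = 22.62°
n_0 = (-0.9833, +0.1821)
n_1 = (-0.8899, -0.4562)
n_2 = (-0.2406, -0.9706)
n_3 = (+0.8772, -0.4801)
n_4 = (+0.9860, +0.1666)
n_5 = (+0.7826, +0.6225)
n_6 = (+0.2452, +0.9695)
n_7 = (-0.5511, +0.8345)
  (0,1): δ = 142.37°  ·
  (0,2): δ = 93.43°  ·
  (0,3): δ = 18.20°  ✓
  (0,4): δ = 20.08°  ✓
  (0,5): δ = 48.99°  ·
  (0,6): δ = 86.30°  ·
  (0,7): δ = 133.93°  ·
  (1,2): δ = 131.07°  ·
  (1,3): δ = 55.83°  ·
  (1,4): δ = 17.55°  ✓
  (1,5): δ = 11.36°  ✓
  (1,6): δ = 48.67°  ·
  (1,7): δ = 96.30°  ·
  (2,3): δ = 104.76°  ·
  (2,4): δ = 66.49°  ·
  (2,5): δ = 37.57°  ·
  (2,6): δ = 0.27°  ✓
  (2,7): δ = 47.36°  ·
  (3,4): δ = 141.72°  ·
  (3,5): δ = 112.81°  ·
  (3,6): δ = 75.50°  ·
  (3,7): δ = 27.87°  ·
  (4,5): δ = 151.09°  ·
  (4,6): δ = 113.78°  ·
  (4,7): δ = 66.15°  ·
  (5,6): δ = 142.69°  ·
  (5,7): δ = 95.06°  ·
  (6,7): δ = 132.37°  ·
antipodal pairs: 5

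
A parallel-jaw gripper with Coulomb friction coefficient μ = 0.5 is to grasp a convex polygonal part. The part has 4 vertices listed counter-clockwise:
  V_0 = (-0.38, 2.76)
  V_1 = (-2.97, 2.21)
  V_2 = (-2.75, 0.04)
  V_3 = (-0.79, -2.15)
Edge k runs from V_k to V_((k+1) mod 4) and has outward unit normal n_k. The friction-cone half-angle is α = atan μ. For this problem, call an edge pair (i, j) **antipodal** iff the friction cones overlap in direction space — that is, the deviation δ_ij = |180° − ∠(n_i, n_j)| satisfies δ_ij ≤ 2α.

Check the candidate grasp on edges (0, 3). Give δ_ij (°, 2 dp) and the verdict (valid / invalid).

α = atan 0.5 = 26.57°;  2α = 53.13°
edge 0: e_0 = (-2.59, -0.55);  n_0 = (-0.2077, +0.9782)
edge 3: e_3 = (+0.41, +4.91);  n_3 = (+0.9965, -0.0832)
∠(n_0, n_3) = 106.76°
δ = |180° − 106.76°| = 73.24°
73.24° > 2α = 53.13°  →  invalid

δ = 73.24°, invalid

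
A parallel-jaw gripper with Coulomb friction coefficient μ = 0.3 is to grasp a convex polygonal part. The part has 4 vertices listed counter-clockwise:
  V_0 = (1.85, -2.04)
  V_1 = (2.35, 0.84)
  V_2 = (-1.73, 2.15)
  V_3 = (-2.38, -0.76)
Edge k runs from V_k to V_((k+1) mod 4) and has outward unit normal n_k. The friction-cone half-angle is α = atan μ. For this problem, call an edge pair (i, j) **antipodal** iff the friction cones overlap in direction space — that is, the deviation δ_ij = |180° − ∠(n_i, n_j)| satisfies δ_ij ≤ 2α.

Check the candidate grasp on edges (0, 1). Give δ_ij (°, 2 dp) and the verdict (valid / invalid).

δ = 97.95°, invalid

α = atan 0.3 = 16.70°;  2α = 33.40°
edge 0: e_0 = (+0.50, +2.88);  n_0 = (+0.9853, -0.1711)
edge 1: e_1 = (-4.08, +1.31);  n_1 = (+0.3057, +0.9521)
∠(n_0, n_1) = 82.05°
δ = |180° − 82.05°| = 97.95°
97.95° > 2α = 33.40°  →  invalid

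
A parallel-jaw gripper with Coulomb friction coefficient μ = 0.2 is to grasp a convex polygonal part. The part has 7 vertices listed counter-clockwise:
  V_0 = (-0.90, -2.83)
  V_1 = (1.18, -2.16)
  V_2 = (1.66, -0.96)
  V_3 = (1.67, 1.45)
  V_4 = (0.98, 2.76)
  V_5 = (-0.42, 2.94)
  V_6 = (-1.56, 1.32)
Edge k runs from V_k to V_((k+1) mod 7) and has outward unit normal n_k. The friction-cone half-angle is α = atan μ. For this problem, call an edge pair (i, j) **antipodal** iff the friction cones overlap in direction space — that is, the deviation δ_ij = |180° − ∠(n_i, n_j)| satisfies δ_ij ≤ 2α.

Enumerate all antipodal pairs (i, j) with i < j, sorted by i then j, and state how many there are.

count = 3; pairs: (1,5), (2,6), (3,6)

α = atan 0.2 = 11.31°;  2α = 22.62°
n_0 = (+0.3066, -0.9518)
n_1 = (+0.9285, -0.3714)
n_2 = (+1.0000, -0.0041)
n_3 = (+0.8848, +0.4660)
n_4 = (+0.1275, +0.9918)
n_5 = (-0.8178, +0.5755)
n_6 = (-0.9876, -0.1571)
  (0,1): δ = 129.66°  ·
  (0,2): δ = 108.09°  ·
  (0,3): δ = 80.08°  ·
  (0,4): δ = 25.18°  ·
  (0,5): δ = 37.01°  ·
  (0,6): δ = 81.18°  ·
  (1,2): δ = 158.44°  ·
  (1,3): δ = 130.42°  ·
  (1,4): δ = 75.52°  ·
  (1,5): δ = 13.33°  ✓
  (1,6): δ = 30.84°  ·
  (2,3): δ = 151.99°  ·
  (2,4): δ = 97.09°  ·
  (2,5): δ = 34.90°  ·
  (2,6): δ = 9.27°  ✓
  (3,4): δ = 125.10°  ·
  (3,5): δ = 62.91°  ·
  (3,6): δ = 18.74°  ✓
  (4,5): δ = 117.81°  ·
  (4,6): δ = 73.64°  ·
  (5,6): δ = 135.83°  ·
antipodal pairs: 3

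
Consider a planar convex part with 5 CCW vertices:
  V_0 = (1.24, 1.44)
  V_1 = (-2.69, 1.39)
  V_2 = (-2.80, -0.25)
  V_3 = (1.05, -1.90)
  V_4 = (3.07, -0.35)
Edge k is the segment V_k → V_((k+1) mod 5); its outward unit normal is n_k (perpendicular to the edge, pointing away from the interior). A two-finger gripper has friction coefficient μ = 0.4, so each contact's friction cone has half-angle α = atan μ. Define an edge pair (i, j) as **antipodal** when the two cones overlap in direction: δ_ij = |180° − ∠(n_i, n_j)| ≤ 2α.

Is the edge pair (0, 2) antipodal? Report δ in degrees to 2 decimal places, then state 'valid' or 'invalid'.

α = atan 0.4 = 21.80°;  2α = 43.60°
edge 0: e_0 = (-3.93, -0.05);  n_0 = (-0.0127, +0.9999)
edge 2: e_2 = (+3.85, -1.65);  n_2 = (-0.3939, -0.9191)
∠(n_0, n_2) = 156.07°
δ = |180° − 156.07°| = 23.93°
23.93° ≤ 2α = 43.60°  →  valid

δ = 23.93°, valid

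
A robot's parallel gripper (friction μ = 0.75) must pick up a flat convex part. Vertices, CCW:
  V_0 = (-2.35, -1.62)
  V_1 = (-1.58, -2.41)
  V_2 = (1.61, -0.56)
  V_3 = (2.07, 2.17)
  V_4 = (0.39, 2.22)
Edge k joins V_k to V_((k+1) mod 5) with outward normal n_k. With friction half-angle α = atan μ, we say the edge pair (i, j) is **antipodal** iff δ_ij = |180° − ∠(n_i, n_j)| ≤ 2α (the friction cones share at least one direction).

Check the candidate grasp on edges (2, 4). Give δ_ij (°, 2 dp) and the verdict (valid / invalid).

δ = 25.95°, valid

α = atan 0.75 = 36.87°;  2α = 73.74°
edge 2: e_2 = (+0.46, +2.73);  n_2 = (+0.9861, -0.1662)
edge 4: e_4 = (-2.74, -3.84);  n_4 = (-0.8140, +0.5808)
∠(n_2, n_4) = 154.05°
δ = |180° − 154.05°| = 25.95°
25.95° ≤ 2α = 73.74°  →  valid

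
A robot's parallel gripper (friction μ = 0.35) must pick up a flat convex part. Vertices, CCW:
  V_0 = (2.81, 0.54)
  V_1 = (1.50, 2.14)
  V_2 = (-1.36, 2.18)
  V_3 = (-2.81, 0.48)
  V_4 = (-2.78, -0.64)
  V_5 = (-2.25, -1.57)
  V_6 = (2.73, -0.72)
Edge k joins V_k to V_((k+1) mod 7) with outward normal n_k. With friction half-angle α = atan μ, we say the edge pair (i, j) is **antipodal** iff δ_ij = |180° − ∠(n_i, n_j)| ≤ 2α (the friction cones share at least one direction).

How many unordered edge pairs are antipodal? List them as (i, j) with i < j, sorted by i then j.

α = atan 0.35 = 19.29°;  2α = 38.58°
n_0 = (+0.7737, +0.6335)
n_1 = (+0.0140, +0.9999)
n_2 = (-0.7608, +0.6489)
n_3 = (-0.9996, -0.0268)
n_4 = (-0.8688, -0.4951)
n_5 = (+0.1682, -0.9857)
n_6 = (+0.9980, -0.0634)
  (0,1): δ = 130.11°  ·
  (0,2): δ = 79.77°  ·
  (0,3): δ = 37.77°  ✓
  (0,4): δ = 9.63°  ✓
  (0,5): δ = 60.38°  ·
  (0,6): δ = 137.06°  ·
  (1,2): δ = 129.66°  ·
  (1,3): δ = 87.66°  ·
  (1,4): δ = 59.52°  ·
  (1,5): δ = 10.49°  ✓
  (1,6): δ = 87.17°  ·
  (2,3): δ = 138.00°  ·
  (2,4): δ = 109.86°  ·
  (2,5): δ = 39.85°  ·
  (2,6): δ = 36.83°  ✓
  (3,4): δ = 151.86°  ·
  (3,5): δ = 81.85°  ·
  (3,6): δ = 5.17°  ✓
  (4,5): δ = 109.99°  ·
  (4,6): δ = 33.31°  ✓
  (5,6): δ = 103.32°  ·
antipodal pairs: 6

count = 6; pairs: (0,3), (0,4), (1,5), (2,6), (3,6), (4,6)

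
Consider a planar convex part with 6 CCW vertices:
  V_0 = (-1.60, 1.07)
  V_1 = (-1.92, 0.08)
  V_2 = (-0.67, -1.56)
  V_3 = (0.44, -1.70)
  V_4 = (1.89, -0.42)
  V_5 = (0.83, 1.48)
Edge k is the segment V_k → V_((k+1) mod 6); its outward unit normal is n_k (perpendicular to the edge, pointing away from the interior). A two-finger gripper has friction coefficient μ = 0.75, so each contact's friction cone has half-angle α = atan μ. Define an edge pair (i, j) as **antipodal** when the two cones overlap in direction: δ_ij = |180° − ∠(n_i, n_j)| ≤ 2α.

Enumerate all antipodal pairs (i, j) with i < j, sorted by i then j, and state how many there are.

count = 7; pairs: (0,3), (0,4), (1,4), (1,5), (2,4), (2,5), (3,5)

α = atan 0.75 = 36.87°;  2α = 73.74°
n_0 = (-0.9515, +0.3076)
n_1 = (-0.7953, -0.6062)
n_2 = (-0.1251, -0.9921)
n_3 = (+0.6618, -0.7497)
n_4 = (+0.8733, +0.4872)
n_5 = (-0.1664, +0.9861)
  (0,1): δ = 124.77°  ·
  (0,2): δ = 79.28°  ·
  (0,3): δ = 30.65°  ✓
  (0,4): δ = 47.07°  ✓
  (0,5): δ = 117.49°  ·
  (1,2): δ = 134.50°  ·
  (1,3): δ = 85.88°  ·
  (1,4): δ = 8.16°  ✓
  (1,5): δ = 62.26°  ✓
  (2,3): δ = 131.37°  ·
  (2,4): δ = 53.65°  ✓
  (2,5): δ = 16.77°  ✓
  (3,4): δ = 102.28°  ·
  (3,5): δ = 31.86°  ✓
  (4,5): δ = 109.58°  ·
antipodal pairs: 7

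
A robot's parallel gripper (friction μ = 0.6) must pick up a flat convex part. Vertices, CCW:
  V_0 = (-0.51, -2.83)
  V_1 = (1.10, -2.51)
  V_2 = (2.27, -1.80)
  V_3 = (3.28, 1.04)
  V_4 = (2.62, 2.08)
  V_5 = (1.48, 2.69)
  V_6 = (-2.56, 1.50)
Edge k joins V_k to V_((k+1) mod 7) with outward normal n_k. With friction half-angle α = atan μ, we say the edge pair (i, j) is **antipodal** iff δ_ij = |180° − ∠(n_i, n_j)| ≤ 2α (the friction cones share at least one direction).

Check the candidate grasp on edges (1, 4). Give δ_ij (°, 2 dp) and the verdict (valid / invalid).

α = atan 0.6 = 30.96°;  2α = 61.93°
edge 1: e_1 = (+1.17, +0.71);  n_1 = (+0.5188, -0.8549)
edge 4: e_4 = (-1.14, +0.61);  n_4 = (+0.4718, +0.8817)
∠(n_1, n_4) = 120.60°
δ = |180° − 120.60°| = 59.40°
59.40° ≤ 2α = 61.93°  →  valid

δ = 59.40°, valid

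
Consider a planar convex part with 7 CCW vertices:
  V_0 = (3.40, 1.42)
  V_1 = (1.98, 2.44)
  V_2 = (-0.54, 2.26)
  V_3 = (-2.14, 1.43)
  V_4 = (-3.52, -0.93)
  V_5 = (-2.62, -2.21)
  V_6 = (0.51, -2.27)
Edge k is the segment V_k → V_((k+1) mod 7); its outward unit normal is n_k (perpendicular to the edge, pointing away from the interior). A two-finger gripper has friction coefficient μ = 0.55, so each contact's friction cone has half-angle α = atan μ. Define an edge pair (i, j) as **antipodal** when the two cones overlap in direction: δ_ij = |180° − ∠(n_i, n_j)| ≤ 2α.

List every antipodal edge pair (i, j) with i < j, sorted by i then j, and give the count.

count = 7; pairs: (0,4), (0,5), (1,5), (1,6), (2,5), (2,6), (3,6)

α = atan 0.55 = 28.81°;  2α = 57.62°
n_0 = (+0.5834, +0.8122)
n_1 = (-0.0712, +0.9975)
n_2 = (-0.4605, +0.8877)
n_3 = (-0.8632, +0.5048)
n_4 = (-0.8180, -0.5752)
n_5 = (-0.0192, -0.9998)
n_6 = (+0.7873, -0.6166)
  (0,1): δ = 140.22°  ·
  (0,2): δ = 116.89°  ·
  (0,3): δ = 84.63°  ·
  (0,4): δ = 19.20°  ✓
  (0,5): δ = 34.59°  ✓
  (0,6): δ = 87.62°  ·
  (1,2): δ = 156.67°  ·
  (1,3): δ = 124.40°  ·
  (1,4): δ = 58.97°  ·
  (1,5): δ = 5.18°  ✓
  (1,6): δ = 47.85°  ✓
  (2,3): δ = 147.73°  ·
  (2,4): δ = 82.31°  ·
  (2,5): δ = 28.52°  ✓
  (2,6): δ = 24.51°  ✓
  (3,4): δ = 114.57°  ·
  (3,5): δ = 60.78°  ·
  (3,6): δ = 7.75°  ✓
  (4,5): δ = 126.21°  ·
  (4,6): δ = 73.18°  ·
  (5,6): δ = 126.97°  ·
antipodal pairs: 7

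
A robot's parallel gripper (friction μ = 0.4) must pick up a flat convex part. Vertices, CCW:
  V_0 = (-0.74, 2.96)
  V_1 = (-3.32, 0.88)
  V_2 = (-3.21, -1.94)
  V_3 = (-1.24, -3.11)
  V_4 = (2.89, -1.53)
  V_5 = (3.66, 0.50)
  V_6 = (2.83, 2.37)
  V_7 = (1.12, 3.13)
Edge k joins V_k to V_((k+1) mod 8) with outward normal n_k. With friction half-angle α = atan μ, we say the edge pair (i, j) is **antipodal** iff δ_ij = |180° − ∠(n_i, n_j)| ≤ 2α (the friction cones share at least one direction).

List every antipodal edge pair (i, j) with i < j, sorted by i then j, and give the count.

α = atan 0.4 = 21.80°;  2α = 43.60°
n_0 = (-0.6276, +0.7785)
n_1 = (-0.9992, -0.0390)
n_2 = (-0.5106, -0.8598)
n_3 = (+0.3573, -0.9340)
n_4 = (+0.9350, -0.3547)
n_5 = (+0.9140, +0.4057)
n_6 = (+0.4061, +0.9138)
n_7 = (-0.0910, +0.9958)
  (0,1): δ = 126.64°  ·
  (0,2): δ = 69.58°  ·
  (0,3): δ = 17.94°  ✓
  (0,4): δ = 30.35°  ✓
  (0,5): δ = 75.06°  ·
  (0,6): δ = 117.16°  ·
  (0,7): δ = 146.35°  ·
  (1,2): δ = 122.94°  ·
  (1,3): δ = 71.30°  ·
  (1,4): δ = 23.01°  ✓
  (1,5): δ = 21.70°  ✓
  (1,6): δ = 63.80°  ·
  (1,7): δ = 92.99°  ·
  (2,3): δ = 128.36°  ·
  (2,4): δ = 80.07°  ·
  (2,5): δ = 35.36°  ✓
  (2,6): δ = 6.74°  ✓
  (2,7): δ = 35.93°  ✓
  (3,4): δ = 131.71°  ·
  (3,5): δ = 87.00°  ·
  (3,6): δ = 44.90°  ·
  (3,7): δ = 15.71°  ✓
  (4,5): δ = 135.29°  ·
  (4,6): δ = 93.19°  ·
  (4,7): δ = 64.01°  ·
  (5,6): δ = 137.90°  ·
  (5,7): δ = 108.71°  ·
  (6,7): δ = 150.82°  ·
antipodal pairs: 8

count = 8; pairs: (0,3), (0,4), (1,4), (1,5), (2,5), (2,6), (2,7), (3,7)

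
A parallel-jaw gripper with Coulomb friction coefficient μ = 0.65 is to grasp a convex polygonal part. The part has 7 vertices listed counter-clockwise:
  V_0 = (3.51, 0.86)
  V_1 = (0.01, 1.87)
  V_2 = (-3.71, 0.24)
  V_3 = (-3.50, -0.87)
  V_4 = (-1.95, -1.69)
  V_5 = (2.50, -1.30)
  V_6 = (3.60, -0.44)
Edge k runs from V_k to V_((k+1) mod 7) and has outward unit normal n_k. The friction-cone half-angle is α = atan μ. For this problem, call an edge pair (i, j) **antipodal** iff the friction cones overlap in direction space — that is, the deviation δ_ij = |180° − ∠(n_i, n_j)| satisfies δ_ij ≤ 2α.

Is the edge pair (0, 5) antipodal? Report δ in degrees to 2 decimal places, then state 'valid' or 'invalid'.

δ = 54.12°, valid

α = atan 0.65 = 33.02°;  2α = 66.05°
edge 0: e_0 = (-3.50, +1.01);  n_0 = (+0.2773, +0.9608)
edge 5: e_5 = (+1.10, +0.86);  n_5 = (+0.6159, -0.7878)
∠(n_0, n_5) = 125.88°
δ = |180° − 125.88°| = 54.12°
54.12° ≤ 2α = 66.05°  →  valid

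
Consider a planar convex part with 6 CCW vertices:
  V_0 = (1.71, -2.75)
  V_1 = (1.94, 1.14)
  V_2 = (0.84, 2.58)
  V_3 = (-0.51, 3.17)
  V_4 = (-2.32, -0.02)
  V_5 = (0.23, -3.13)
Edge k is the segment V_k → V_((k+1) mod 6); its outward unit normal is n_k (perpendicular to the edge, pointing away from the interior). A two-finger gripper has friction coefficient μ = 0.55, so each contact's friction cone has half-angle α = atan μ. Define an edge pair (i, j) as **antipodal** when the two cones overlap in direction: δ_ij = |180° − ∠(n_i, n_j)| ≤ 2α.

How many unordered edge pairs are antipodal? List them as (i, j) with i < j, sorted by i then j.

count = 6; pairs: (0,3), (0,4), (1,4), (2,4), (2,5), (3,5)

α = atan 0.55 = 28.81°;  2α = 57.62°
n_0 = (+0.9983, -0.0590)
n_1 = (+0.7947, +0.6070)
n_2 = (+0.4005, +0.9163)
n_3 = (-0.8697, +0.4935)
n_4 = (-0.7733, -0.6340)
n_5 = (+0.2487, -0.9686)
  (0,1): δ = 139.24°  ·
  (0,2): δ = 110.22°  ·
  (0,3): δ = 26.19°  ✓
  (0,4): δ = 42.73°  ✓
  (0,5): δ = 107.78°  ·
  (1,2): δ = 150.98°  ·
  (1,3): δ = 66.95°  ·
  (1,4): δ = 1.97°  ✓
  (1,5): δ = 67.02°  ·
  (2,3): δ = 95.96°  ·
  (2,4): δ = 27.04°  ✓
  (2,5): δ = 38.01°  ✓
  (3,4): δ = 111.08°  ·
  (3,5): δ = 46.03°  ✓
  (4,5): δ = 114.95°  ·
antipodal pairs: 6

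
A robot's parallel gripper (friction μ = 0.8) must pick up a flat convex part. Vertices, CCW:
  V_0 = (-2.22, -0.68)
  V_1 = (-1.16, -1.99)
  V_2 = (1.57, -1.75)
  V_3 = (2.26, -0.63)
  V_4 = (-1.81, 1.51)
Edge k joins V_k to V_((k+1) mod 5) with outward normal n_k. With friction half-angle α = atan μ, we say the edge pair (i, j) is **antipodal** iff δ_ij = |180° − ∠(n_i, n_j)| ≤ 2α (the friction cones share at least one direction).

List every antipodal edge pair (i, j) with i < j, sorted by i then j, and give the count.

count = 6; pairs: (0,2), (0,3), (1,3), (1,4), (2,4), (3,4)

α = atan 0.8 = 38.66°;  2α = 77.32°
n_0 = (-0.7774, -0.6290)
n_1 = (+0.0876, -0.9962)
n_2 = (+0.8514, -0.5245)
n_3 = (+0.4654, +0.8851)
n_4 = (-0.9829, +0.1840)
  (0,1): δ = 123.95°  ·
  (0,2): δ = 70.61°  ✓
  (0,3): δ = 23.29°  ✓
  (0,4): δ = 130.42°  ·
  (1,2): δ = 126.66°  ·
  (1,3): δ = 32.76°  ✓
  (1,4): δ = 74.37°  ✓
  (2,3): δ = 86.10°  ·
  (2,4): δ = 21.03°  ✓
  (3,4): δ = 72.87°  ✓
antipodal pairs: 6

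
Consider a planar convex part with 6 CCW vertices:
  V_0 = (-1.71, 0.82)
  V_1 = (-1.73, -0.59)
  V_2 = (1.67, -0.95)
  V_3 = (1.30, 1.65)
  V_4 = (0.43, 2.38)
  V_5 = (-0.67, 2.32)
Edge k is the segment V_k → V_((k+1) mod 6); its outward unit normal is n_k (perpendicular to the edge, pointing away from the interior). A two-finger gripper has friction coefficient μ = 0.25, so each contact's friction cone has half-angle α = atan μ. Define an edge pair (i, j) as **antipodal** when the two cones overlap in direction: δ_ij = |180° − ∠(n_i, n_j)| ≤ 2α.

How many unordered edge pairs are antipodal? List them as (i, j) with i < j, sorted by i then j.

α = atan 0.25 = 14.04°;  2α = 28.07°
n_0 = (-0.9999, +0.0142)
n_1 = (-0.1053, -0.9944)
n_2 = (+0.9900, +0.1409)
n_3 = (+0.6428, +0.7661)
n_4 = (-0.0545, +0.9985)
n_5 = (-0.8218, +0.5698)
  (0,1): δ = 95.23°  ·
  (0,2): δ = 8.91°  ✓
  (0,3): δ = 50.81°  ·
  (0,4): δ = 93.93°  ·
  (0,5): δ = 146.08°  ·
  (1,2): δ = 75.86°  ·
  (1,3): δ = 33.96°  ·
  (1,4): δ = 9.17°  ✓
  (1,5): δ = 61.31°  ·
  (2,3): δ = 138.10°  ·
  (2,4): δ = 94.98°  ·
  (2,5): δ = 42.83°  ·
  (3,4): δ = 136.88°  ·
  (3,5): δ = 84.74°  ·
  (4,5): δ = 127.86°  ·
antipodal pairs: 2

count = 2; pairs: (0,2), (1,4)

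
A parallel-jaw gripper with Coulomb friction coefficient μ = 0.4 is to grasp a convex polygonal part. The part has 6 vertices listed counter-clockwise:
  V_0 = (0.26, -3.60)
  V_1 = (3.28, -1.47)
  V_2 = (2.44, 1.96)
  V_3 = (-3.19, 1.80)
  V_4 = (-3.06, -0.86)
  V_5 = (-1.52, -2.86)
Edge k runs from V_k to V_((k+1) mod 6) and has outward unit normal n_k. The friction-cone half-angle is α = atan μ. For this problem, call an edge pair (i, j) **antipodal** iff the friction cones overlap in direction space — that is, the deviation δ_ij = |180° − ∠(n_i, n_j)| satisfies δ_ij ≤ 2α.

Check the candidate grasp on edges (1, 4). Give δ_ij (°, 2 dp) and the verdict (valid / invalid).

α = atan 0.4 = 21.80°;  2α = 43.60°
edge 1: e_1 = (-0.84, +3.43);  n_1 = (+0.9713, +0.2379)
edge 4: e_4 = (+1.54, -2.00);  n_4 = (-0.7923, -0.6101)
∠(n_1, n_4) = 156.16°
δ = |180° − 156.16°| = 23.84°
23.84° ≤ 2α = 43.60°  →  valid

δ = 23.84°, valid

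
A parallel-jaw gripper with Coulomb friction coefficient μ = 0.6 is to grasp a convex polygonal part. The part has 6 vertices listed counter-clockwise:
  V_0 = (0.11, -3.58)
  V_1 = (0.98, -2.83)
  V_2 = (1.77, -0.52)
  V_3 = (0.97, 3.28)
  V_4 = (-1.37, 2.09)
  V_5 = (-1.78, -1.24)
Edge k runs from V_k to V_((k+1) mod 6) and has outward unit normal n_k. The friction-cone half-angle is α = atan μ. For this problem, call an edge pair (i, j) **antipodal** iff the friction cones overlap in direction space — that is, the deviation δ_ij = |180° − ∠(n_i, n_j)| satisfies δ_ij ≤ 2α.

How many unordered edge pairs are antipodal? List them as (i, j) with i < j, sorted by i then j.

α = atan 0.6 = 30.96°;  2α = 61.93°
n_0 = (+0.6529, -0.7574)
n_1 = (+0.9462, -0.3236)
n_2 = (+0.9785, +0.2060)
n_3 = (-0.4533, +0.8914)
n_4 = (-0.9925, +0.1222)
n_5 = (-0.7779, -0.6283)
  (0,1): δ = 149.64°  ·
  (0,2): δ = 118.87°  ·
  (0,3): δ = 13.81°  ✓
  (0,4): δ = 42.22°  ✓
  (0,5): δ = 88.16°  ·
  (1,2): δ = 149.23°  ·
  (1,3): δ = 44.16°  ✓
  (1,4): δ = 11.86°  ✓
  (1,5): δ = 57.81°  ✓
  (2,3): δ = 74.93°  ·
  (2,4): δ = 18.91°  ✓
  (2,5): δ = 27.04°  ✓
  (3,4): δ = 123.97°  ·
  (3,5): δ = 78.03°  ·
  (4,5): δ = 134.05°  ·
antipodal pairs: 7

count = 7; pairs: (0,3), (0,4), (1,3), (1,4), (1,5), (2,4), (2,5)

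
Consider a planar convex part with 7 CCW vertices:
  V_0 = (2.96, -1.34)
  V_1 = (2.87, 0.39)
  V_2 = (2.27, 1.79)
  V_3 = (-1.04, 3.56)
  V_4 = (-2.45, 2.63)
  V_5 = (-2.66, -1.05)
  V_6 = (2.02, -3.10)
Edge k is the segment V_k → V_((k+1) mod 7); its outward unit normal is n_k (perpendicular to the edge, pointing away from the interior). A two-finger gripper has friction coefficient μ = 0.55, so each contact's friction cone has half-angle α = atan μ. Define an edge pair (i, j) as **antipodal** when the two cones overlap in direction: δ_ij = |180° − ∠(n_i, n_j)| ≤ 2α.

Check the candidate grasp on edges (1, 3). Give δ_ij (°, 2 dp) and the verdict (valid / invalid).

δ = 79.79°, invalid

α = atan 0.55 = 28.81°;  2α = 57.62°
edge 1: e_1 = (-0.60, +1.40);  n_1 = (+0.9191, +0.3939)
edge 3: e_3 = (-1.41, -0.93);  n_3 = (-0.5506, +0.8348)
∠(n_1, n_3) = 100.21°
δ = |180° − 100.21°| = 79.79°
79.79° > 2α = 57.62°  →  invalid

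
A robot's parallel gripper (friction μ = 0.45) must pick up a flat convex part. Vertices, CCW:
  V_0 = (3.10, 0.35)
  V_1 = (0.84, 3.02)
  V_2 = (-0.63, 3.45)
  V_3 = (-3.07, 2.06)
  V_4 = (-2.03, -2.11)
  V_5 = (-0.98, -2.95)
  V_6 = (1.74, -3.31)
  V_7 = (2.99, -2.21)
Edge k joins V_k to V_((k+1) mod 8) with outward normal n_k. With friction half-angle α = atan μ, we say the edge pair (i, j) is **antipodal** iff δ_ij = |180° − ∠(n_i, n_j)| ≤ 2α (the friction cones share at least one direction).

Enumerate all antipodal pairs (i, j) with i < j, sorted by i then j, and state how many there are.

α = atan 0.45 = 24.23°;  2α = 48.46°
n_0 = (+0.7633, +0.6461)
n_1 = (+0.2808, +0.9598)
n_2 = (-0.4950, +0.8689)
n_3 = (-0.9703, -0.2420)
n_4 = (-0.6247, -0.7809)
n_5 = (-0.1312, -0.9914)
n_6 = (+0.6606, -0.7507)
n_7 = (+0.9991, -0.0429)
  (0,1): δ = 146.55°  ·
  (0,2): δ = 100.58°  ·
  (0,3): δ = 26.24°  ✓
  (0,4): δ = 11.09°  ✓
  (0,5): δ = 42.21°  ✓
  (0,6): δ = 91.10°  ·
  (0,7): δ = 137.29°  ·
  (1,2): δ = 134.03°  ·
  (1,3): δ = 59.69°  ·
  (1,4): δ = 22.35°  ✓
  (1,5): δ = 8.77°  ✓
  (1,6): δ = 57.65°  ·
  (1,7): δ = 103.84°  ·
  (2,3): δ = 105.67°  ·
  (2,4): δ = 68.33°  ·
  (2,5): δ = 37.21°  ✓
  (2,6): δ = 11.68°  ✓
  (2,7): δ = 57.87°  ·
  (3,4): δ = 142.66°  ·
  (3,5): δ = 111.54°  ·
  (3,6): δ = 62.66°  ·
  (3,7): δ = 16.46°  ✓
  (4,5): δ = 148.88°  ·
  (4,6): δ = 99.99°  ·
  (4,7): δ = 53.80°  ·
  (5,6): δ = 131.11°  ·
  (5,7): δ = 84.92°  ·
  (6,7): δ = 133.81°  ·
antipodal pairs: 8

count = 8; pairs: (0,3), (0,4), (0,5), (1,4), (1,5), (2,5), (2,6), (3,7)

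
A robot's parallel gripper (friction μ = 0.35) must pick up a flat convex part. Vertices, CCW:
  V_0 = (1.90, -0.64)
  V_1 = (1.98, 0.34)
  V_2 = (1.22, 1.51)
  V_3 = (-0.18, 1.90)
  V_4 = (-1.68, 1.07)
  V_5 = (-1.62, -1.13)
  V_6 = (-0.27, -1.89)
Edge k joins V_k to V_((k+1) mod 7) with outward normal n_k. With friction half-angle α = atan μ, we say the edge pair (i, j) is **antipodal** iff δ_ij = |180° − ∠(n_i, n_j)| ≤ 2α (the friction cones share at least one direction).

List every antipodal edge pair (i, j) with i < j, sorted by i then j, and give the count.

count = 5; pairs: (0,4), (1,4), (1,5), (2,5), (3,6)

α = atan 0.35 = 19.29°;  2α = 38.58°
n_0 = (+0.9967, -0.0814)
n_1 = (+0.8386, +0.5447)
n_2 = (+0.2684, +0.9633)
n_3 = (-0.4842, +0.8750)
n_4 = (-0.9996, -0.0273)
n_5 = (-0.4906, -0.8714)
n_6 = (+0.4991, -0.8665)
  (0,1): δ = 142.33°  ·
  (0,2): δ = 100.90°  ·
  (0,3): δ = 56.38°  ·
  (0,4): δ = 6.23°  ✓
  (0,5): δ = 65.29°  ·
  (0,6): δ = 124.61°  ·
  (1,2): δ = 138.57°  ·
  (1,3): δ = 94.05°  ·
  (1,4): δ = 31.44°  ✓
  (1,5): δ = 27.62°  ✓
  (1,6): δ = 86.94°  ·
  (2,3): δ = 135.48°  ·
  (2,4): δ = 72.87°  ·
  (2,5): δ = 13.81°  ✓
  (2,6): δ = 45.51°  ·
  (3,4): δ = 117.39°  ·
  (3,5): δ = 58.34°  ·
  (3,6): δ = 0.99°  ✓
  (4,5): δ = 120.94°  ·
  (4,6): δ = 61.62°  ·
  (5,6): δ = 120.68°  ·
antipodal pairs: 5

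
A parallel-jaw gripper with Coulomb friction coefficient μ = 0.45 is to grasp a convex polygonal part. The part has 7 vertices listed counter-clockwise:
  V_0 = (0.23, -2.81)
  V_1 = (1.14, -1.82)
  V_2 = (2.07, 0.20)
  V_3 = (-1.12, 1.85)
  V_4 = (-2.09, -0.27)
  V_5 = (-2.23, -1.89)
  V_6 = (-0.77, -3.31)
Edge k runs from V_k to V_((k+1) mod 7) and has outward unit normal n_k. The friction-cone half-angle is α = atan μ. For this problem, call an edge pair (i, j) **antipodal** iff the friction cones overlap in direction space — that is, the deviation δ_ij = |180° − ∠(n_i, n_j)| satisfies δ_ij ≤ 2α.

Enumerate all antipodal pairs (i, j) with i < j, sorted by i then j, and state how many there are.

α = atan 0.45 = 24.23°;  2α = 48.46°
n_0 = (+0.7362, -0.6767)
n_1 = (+0.9084, -0.4182)
n_2 = (+0.4594, +0.8882)
n_3 = (-0.9093, +0.4161)
n_4 = (-0.9963, +0.0861)
n_5 = (-0.6972, -0.7169)
n_6 = (+0.4472, -0.8944)
  (0,1): δ = 162.13°  ·
  (0,2): δ = 74.76°  ·
  (0,3): δ = 18.00°  ✓
  (0,4): δ = 37.65°  ✓
  (0,5): δ = 88.38°  ·
  (0,6): δ = 159.15°  ·
  (1,2): δ = 92.63°  ·
  (1,3): δ = 0.13°  ✓
  (1,4): δ = 19.78°  ✓
  (1,5): δ = 70.52°  ·
  (1,6): δ = 141.29°  ·
  (2,3): δ = 87.24°  ·
  (2,4): δ = 67.59°  ·
  (2,5): δ = 16.85°  ✓
  (2,6): δ = 53.91°  ·
  (3,4): δ = 160.35°  ·
  (3,5): δ = 109.62°  ·
  (3,6): δ = 38.85°  ✓
  (4,5): δ = 129.27°  ·
  (4,6): δ = 58.50°  ·
  (5,6): δ = 109.23°  ·
antipodal pairs: 6

count = 6; pairs: (0,3), (0,4), (1,3), (1,4), (2,5), (3,6)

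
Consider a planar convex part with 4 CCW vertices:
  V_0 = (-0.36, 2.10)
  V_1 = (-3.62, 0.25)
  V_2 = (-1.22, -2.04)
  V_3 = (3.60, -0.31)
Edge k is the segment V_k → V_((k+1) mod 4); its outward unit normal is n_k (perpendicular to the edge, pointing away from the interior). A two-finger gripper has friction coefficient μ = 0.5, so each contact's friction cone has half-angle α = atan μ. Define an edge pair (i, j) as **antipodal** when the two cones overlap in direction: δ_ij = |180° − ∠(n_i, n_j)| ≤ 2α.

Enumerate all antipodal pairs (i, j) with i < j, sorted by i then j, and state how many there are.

α = atan 0.5 = 26.57°;  2α = 53.13°
n_0 = (-0.4936, +0.8697)
n_1 = (-0.6903, -0.7235)
n_2 = (+0.3378, -0.9412)
n_3 = (+0.5199, +0.8542)
  (0,1): δ = 73.23°  ·
  (0,2): δ = 9.83°  ✓
  (0,3): δ = 119.10°  ·
  (1,2): δ = 116.60°  ·
  (1,3): δ = 12.33°  ✓
  (2,3): δ = 51.07°  ✓
antipodal pairs: 3

count = 3; pairs: (0,2), (1,3), (2,3)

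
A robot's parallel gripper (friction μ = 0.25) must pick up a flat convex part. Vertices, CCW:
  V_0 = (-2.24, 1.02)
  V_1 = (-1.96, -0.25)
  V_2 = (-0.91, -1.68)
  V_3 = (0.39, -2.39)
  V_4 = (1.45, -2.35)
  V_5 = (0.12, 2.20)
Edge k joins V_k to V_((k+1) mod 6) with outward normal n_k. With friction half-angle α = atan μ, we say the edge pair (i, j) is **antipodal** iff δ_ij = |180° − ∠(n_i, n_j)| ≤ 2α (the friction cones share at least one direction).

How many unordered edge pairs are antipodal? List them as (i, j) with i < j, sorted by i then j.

count = 3; pairs: (0,4), (1,4), (3,5)

α = atan 0.25 = 14.04°;  2α = 28.07°
n_0 = (-0.9765, -0.2153)
n_1 = (-0.8060, -0.5919)
n_2 = (-0.4793, -0.8776)
n_3 = (+0.0377, -0.9993)
n_4 = (+0.9598, +0.2806)
n_5 = (-0.4472, +0.8944)
  (0,1): δ = 156.14°  ·
  (0,2): δ = 131.07°  ·
  (0,3): δ = 100.27°  ·
  (0,4): δ = 3.86°  ✓
  (0,5): δ = 104.13°  ·
  (1,2): δ = 154.93°  ·
  (1,3): δ = 124.13°  ·
  (1,4): δ = 19.99°  ✓
  (1,5): δ = 80.28°  ·
  (2,3): δ = 149.20°  ·
  (2,4): δ = 45.06°  ·
  (2,5): δ = 55.21°  ·
  (3,4): δ = 75.87°  ·
  (3,5): δ = 24.40°  ✓
  (4,5): δ = 79.73°  ·
antipodal pairs: 3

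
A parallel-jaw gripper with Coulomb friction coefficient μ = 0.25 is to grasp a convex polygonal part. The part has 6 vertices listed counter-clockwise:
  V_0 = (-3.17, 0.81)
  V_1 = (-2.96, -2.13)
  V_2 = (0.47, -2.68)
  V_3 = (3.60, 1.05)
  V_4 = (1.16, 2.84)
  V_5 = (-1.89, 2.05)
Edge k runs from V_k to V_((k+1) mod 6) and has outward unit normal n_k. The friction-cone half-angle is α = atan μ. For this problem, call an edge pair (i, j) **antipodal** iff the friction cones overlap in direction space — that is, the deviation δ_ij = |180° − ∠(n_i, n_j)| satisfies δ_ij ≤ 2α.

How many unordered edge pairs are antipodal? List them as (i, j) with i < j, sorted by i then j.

α = atan 0.25 = 14.04°;  2α = 28.07°
n_0 = (-0.9975, -0.0712)
n_1 = (-0.1583, -0.9874)
n_2 = (+0.7660, -0.6428)
n_3 = (+0.5915, +0.8063)
n_4 = (-0.2507, +0.9681)
n_5 = (-0.6958, +0.7182)
  (0,1): δ = 103.20°  ·
  (0,2): δ = 44.09°  ·
  (0,3): δ = 49.65°  ·
  (0,4): δ = 100.44°  ·
  (0,5): δ = 130.01°  ·
  (1,2): δ = 120.89°  ·
  (1,3): δ = 27.15°  ✓
  (1,4): δ = 23.63°  ✓
  (1,5): δ = 53.20°  ·
  (2,3): δ = 86.26°  ·
  (2,4): δ = 35.48°  ·
  (2,5): δ = 5.91°  ✓
  (3,4): δ = 129.21°  ·
  (3,5): δ = 99.65°  ·
  (4,5): δ = 150.43°  ·
antipodal pairs: 3

count = 3; pairs: (1,3), (1,4), (2,5)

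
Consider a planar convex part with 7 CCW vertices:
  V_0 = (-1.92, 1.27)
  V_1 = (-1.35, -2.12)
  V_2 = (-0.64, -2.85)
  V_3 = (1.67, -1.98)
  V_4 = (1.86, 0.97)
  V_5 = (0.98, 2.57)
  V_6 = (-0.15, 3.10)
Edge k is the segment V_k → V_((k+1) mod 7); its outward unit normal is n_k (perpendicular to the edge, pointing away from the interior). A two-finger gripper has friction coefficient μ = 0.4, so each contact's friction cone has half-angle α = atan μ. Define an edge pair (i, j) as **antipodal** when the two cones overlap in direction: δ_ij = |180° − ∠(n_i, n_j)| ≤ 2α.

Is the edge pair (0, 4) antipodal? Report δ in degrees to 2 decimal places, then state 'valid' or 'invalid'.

α = atan 0.4 = 21.80°;  2α = 43.60°
edge 0: e_0 = (+0.57, -3.39);  n_0 = (-0.9862, -0.1658)
edge 4: e_4 = (-0.88, +1.60);  n_4 = (+0.8762, +0.4819)
∠(n_0, n_4) = 160.73°
δ = |180° − 160.73°| = 19.27°
19.27° ≤ 2α = 43.60°  →  valid

δ = 19.27°, valid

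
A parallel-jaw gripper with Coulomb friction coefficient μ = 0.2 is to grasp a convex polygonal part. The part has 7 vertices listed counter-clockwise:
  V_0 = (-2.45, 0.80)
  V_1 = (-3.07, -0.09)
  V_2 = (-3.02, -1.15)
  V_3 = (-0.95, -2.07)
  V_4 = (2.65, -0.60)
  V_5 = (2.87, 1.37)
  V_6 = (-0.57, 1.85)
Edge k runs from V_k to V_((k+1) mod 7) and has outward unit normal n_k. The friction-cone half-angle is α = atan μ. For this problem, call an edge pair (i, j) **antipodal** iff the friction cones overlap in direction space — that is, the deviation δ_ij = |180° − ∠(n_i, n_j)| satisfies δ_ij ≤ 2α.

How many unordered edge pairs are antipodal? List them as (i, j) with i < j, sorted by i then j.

α = atan 0.2 = 11.31°;  2α = 22.62°
n_0 = (-0.8205, +0.5716)
n_1 = (-0.9989, -0.0471)
n_2 = (-0.4061, -0.9138)
n_3 = (+0.3780, -0.9258)
n_4 = (+0.9938, -0.1110)
n_5 = (+0.1382, +0.9904)
n_6 = (-0.4876, +0.8731)
  (0,1): δ = 142.44°  ·
  (0,2): δ = 79.10°  ·
  (0,3): δ = 32.93°  ·
  (0,4): δ = 28.49°  ·
  (0,5): δ = 116.92°  ·
  (0,6): δ = 154.05°  ·
  (1,2): δ = 116.66°  ·
  (1,3): δ = 70.49°  ·
  (1,4): δ = 9.07°  ✓
  (1,5): δ = 79.36°  ·
  (1,6): δ = 116.48°  ·
  (2,3): δ = 133.83°  ·
  (2,4): δ = 72.41°  ·
  (2,5): δ = 16.02°  ✓
  (2,6): δ = 53.15°  ·
  (3,4): δ = 118.58°  ·
  (3,5): δ = 30.16°  ·
  (3,6): δ = 6.97°  ✓
  (4,5): δ = 91.57°  ·
  (4,6): δ = 54.44°  ·
  (5,6): δ = 142.87°  ·
antipodal pairs: 3

count = 3; pairs: (1,4), (2,5), (3,6)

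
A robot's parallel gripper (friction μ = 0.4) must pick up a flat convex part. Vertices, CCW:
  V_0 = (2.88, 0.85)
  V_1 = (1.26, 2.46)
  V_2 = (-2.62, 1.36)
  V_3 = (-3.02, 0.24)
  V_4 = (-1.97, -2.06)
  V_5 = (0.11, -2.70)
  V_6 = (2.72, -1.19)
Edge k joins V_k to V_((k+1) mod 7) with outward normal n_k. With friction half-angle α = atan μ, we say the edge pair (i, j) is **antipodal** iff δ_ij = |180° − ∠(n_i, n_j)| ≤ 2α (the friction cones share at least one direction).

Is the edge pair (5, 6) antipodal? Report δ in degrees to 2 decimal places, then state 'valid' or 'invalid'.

α = atan 0.4 = 21.80°;  2α = 43.60°
edge 5: e_5 = (+2.61, +1.51);  n_5 = (+0.5008, -0.8656)
edge 6: e_6 = (+0.16, +2.04);  n_6 = (+0.9969, -0.0782)
∠(n_5, n_6) = 55.46°
δ = |180° − 55.46°| = 124.54°
124.54° > 2α = 43.60°  →  invalid

δ = 124.54°, invalid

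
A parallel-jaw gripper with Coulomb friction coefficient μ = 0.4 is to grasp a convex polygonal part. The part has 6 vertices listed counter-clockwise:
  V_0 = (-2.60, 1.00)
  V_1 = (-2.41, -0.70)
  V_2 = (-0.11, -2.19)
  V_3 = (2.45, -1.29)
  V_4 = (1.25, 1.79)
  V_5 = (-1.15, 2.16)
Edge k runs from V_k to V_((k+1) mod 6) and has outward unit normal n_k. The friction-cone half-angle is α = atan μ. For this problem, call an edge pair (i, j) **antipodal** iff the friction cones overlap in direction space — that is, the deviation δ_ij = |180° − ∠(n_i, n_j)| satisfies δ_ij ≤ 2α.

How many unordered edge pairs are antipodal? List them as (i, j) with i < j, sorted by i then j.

count = 5; pairs: (0,3), (1,3), (1,4), (2,4), (2,5)

α = atan 0.4 = 21.80°;  2α = 43.60°
n_0 = (-0.9938, -0.1111)
n_1 = (-0.5437, -0.8393)
n_2 = (+0.3317, -0.9434)
n_3 = (+0.9318, +0.3630)
n_4 = (+0.1524, +0.9883)
n_5 = (-0.6247, +0.7809)
  (0,1): δ = 129.31°  ·
  (0,2): δ = 77.01°  ·
  (0,3): δ = 14.91°  ✓
  (0,4): δ = 74.86°  ·
  (0,5): δ = 122.28°  ·
  (1,2): δ = 127.69°  ·
  (1,3): δ = 35.78°  ✓
  (1,4): δ = 24.17°  ✓
  (1,5): δ = 71.60°  ·
  (2,3): δ = 88.08°  ·
  (2,4): δ = 28.13°  ✓
  (2,5): δ = 19.29°  ✓
  (3,4): δ = 120.05°  ·
  (3,5): δ = 72.63°  ·
  (4,5): δ = 132.58°  ·
antipodal pairs: 5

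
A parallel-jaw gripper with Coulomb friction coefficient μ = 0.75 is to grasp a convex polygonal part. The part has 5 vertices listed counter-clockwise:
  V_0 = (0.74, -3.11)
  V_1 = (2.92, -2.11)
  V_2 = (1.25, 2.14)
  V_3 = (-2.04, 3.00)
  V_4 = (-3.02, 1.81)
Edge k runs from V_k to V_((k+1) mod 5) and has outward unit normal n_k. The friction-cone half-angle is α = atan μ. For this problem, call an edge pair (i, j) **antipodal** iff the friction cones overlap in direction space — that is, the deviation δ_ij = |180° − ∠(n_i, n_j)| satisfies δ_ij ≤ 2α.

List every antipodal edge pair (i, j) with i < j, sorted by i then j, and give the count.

α = atan 0.75 = 36.87°;  2α = 73.74°
n_0 = (+0.4169, -0.9089)
n_1 = (+0.9307, +0.3657)
n_2 = (+0.2529, +0.9675)
n_3 = (-0.7719, +0.6357)
n_4 = (-0.7945, -0.6072)
  (0,1): δ = 93.19°  ·
  (0,2): δ = 39.29°  ✓
  (0,3): δ = 25.89°  ✓
  (0,4): δ = 102.75°  ·
  (1,2): δ = 126.10°  ·
  (1,3): δ = 60.92°  ✓
  (1,4): δ = 15.94°  ✓
  (2,3): δ = 114.82°  ·
  (2,4): δ = 37.96°  ✓
  (3,4): δ = 103.14°  ·
antipodal pairs: 5

count = 5; pairs: (0,2), (0,3), (1,3), (1,4), (2,4)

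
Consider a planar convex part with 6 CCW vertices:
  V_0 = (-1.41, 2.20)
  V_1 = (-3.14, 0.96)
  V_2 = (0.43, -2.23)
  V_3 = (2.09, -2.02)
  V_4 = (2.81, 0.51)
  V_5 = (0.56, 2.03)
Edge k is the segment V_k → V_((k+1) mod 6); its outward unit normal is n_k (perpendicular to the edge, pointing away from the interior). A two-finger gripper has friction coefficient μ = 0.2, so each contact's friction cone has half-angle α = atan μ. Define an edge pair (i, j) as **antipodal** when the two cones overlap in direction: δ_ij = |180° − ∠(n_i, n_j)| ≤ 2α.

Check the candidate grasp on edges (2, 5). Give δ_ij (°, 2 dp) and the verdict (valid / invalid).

δ = 12.14°, valid

α = atan 0.2 = 11.31°;  2α = 22.62°
edge 2: e_2 = (+1.66, +0.21);  n_2 = (+0.1255, -0.9921)
edge 5: e_5 = (-1.97, +0.17);  n_5 = (+0.0860, +0.9963)
∠(n_2, n_5) = 167.86°
δ = |180° − 167.86°| = 12.14°
12.14° ≤ 2α = 22.62°  →  valid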